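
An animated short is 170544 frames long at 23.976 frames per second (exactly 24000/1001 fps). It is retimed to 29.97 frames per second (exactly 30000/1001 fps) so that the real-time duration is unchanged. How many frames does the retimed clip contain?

Target frames = source frames × (target rate / source rate) = 170544 × (30000/1001)/(24000/1001) = 170544 × 5/4 = 213180.

213180 frames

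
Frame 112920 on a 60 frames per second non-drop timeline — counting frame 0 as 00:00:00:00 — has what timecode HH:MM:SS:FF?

112920 ÷ 60 = 1882 full seconds, remainder 0 frames.
1882 s = 0 h 31 min 22 s.
Timecode: 00:31:22:00.

00:31:22:00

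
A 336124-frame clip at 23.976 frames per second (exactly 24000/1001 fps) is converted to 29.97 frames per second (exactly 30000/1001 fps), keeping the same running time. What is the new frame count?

Frames at target rate = 336124 × (30000/1001) / (24000/1001) = 420155.

420155 frames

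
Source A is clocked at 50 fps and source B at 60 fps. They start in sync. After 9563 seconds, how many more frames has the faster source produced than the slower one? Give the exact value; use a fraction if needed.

95630 frames

A emits 50 × 9563 = 478150 frames; B emits 60 × 9563 = 573780.
Difference = 95630 frames; B is ahead of A.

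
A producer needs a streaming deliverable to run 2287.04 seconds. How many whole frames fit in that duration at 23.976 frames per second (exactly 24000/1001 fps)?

54834 frames

Frames = 2287.04 × 24000/1001 = 7841280/143 ≈ 54834.1259.
Complete frames: 54834.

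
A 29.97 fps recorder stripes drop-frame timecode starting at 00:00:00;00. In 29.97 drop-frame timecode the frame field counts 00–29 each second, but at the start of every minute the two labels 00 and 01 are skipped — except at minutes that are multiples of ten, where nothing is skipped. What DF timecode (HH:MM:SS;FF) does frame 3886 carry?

00:02:09;20

Each 10-minute DF block holds 10 × 60 × 30 − 9 × 2 = 17982 frames. 3886 ÷ 17982 → 0 full blocks, remainder 3886.
Within the partial block the first minute is 1800 frames and each further minute 1798, so 2 further minute boundaries passed. Total skipped labels = 18 × 0 + 2 × 2 = 4.
Non-drop label index = 3886 + 4 = 3890; at 30 labels/s that is 00:02:09:20, i.e. DF 00:02:09;20.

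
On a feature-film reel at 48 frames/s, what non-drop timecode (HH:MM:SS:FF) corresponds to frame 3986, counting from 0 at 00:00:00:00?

00:01:23:02

3986 ÷ 48 = 83 full seconds, remainder 2 frames.
83 s = 0 h 1 min 23 s.
Timecode: 00:01:23:02.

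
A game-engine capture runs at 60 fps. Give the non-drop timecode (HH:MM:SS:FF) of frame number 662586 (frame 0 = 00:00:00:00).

03:04:03:06

662586 ÷ 60 = 11043 full seconds, remainder 6 frames.
11043 s = 3 h 4 min 3 s.
Timecode: 03:04:03:06.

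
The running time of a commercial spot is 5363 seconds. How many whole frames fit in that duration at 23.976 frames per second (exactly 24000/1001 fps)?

128583 frames

Frames = 5363 × 24000/1001 = 128712000/1001 ≈ 128583.4166.
Complete frames: 128583.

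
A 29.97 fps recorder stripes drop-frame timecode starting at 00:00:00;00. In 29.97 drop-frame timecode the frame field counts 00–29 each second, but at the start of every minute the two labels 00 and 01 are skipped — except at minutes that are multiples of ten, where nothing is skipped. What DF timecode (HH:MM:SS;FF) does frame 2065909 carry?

19:08:52;17

Each 10-minute DF block holds 10 × 60 × 30 − 9 × 2 = 17982 frames. 2065909 ÷ 17982 → 114 full blocks, remainder 15961.
Within the partial block the first minute is 1800 frames and each further minute 1798, so 8 further minute boundaries passed. Total skipped labels = 18 × 114 + 2 × 8 = 2068.
Non-drop label index = 2065909 + 2068 = 2067977; at 30 labels/s that is 19:08:52:17, i.e. DF 19:08:52;17.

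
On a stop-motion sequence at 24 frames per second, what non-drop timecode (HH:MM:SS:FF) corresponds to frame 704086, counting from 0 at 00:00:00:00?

704086 ÷ 24 = 29336 full seconds, remainder 22 frames.
29336 s = 8 h 8 min 56 s.
Timecode: 08:08:56:22.

08:08:56:22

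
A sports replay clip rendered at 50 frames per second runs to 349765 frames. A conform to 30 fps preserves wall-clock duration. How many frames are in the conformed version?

Frames at target rate = 349765 × (30) / (50) = 209859.

209859 frames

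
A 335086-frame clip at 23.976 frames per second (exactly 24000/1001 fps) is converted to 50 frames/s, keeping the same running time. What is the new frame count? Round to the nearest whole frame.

Frames at target rate = 335086 × (50) / (24000/1001) = 167710543/240 ≈ 698793.929.
Nearest whole frame: 698794.

698794 frames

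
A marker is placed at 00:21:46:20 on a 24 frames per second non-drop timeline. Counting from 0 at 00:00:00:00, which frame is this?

frame 31364

Total seconds to the label: (0 × 3600 + 21 × 60 + 46) = 1306.
Frame index = 1306 × 24 + 20 = 31364.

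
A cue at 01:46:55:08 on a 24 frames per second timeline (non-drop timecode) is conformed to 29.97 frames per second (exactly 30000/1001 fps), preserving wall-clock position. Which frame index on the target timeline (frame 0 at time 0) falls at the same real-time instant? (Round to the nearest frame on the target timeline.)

Source frame index: (1×3600 + 46×60 + 55) × 24 + 8 = 153968.
Real time: 153968 / (24) = 19246/3 s.
Target frame: (19246/3) × (30000/1001) = 192460000/1001 ≈ 192267.732 → 192268.

frame 192268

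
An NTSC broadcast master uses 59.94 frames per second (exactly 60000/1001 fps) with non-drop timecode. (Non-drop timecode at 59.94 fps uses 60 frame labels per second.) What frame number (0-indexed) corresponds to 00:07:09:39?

25779

Total seconds to the label: (0 × 3600 + 7 × 60 + 9) = 429.
Frame index = 429 × 60 + 39 = 25779.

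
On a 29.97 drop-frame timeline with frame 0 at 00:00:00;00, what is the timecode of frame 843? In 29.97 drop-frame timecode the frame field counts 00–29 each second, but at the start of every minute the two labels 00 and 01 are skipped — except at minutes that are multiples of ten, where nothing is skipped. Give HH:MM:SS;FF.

Ten DF minutes hold 17982 frames, so frame 843 lies in block 0 (frames 0–17981) with 843 frames into that block.
The block's first minute is 1800 frames and the rest 1798 each; 843 frames reaches minute 0, so 0 × 18 + 0 × 2 = 0 labels have been skipped so far.
Adding those back, label number 843 + 0 = 843 at 30 labels/s is 28 s + 3 f = 0 h 0 min 28 s frame 3, i.e. 00:00:28;03.

00:00:28;03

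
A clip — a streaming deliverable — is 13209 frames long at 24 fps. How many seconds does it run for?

550.375 seconds

Running time = 13209 / (24) = 550.375 s.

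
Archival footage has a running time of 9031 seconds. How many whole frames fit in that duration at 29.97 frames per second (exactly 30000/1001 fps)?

270659 frames

Frames = 9031 × 30000/1001 = 24630000/91 ≈ 270659.3407.
Complete frames: 270659.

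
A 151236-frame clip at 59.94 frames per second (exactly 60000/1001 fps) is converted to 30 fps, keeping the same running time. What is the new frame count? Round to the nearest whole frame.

75694 frames

Frames at target rate = 151236 × (30) / (60000/1001) = 37846809/500 ≈ 75693.618.
Nearest whole frame: 75694.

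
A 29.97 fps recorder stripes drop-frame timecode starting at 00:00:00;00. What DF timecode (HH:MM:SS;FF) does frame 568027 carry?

Each 10-minute DF block holds 10 × 60 × 30 − 9 × 2 = 17982 frames. 568027 ÷ 17982 → 31 full blocks, remainder 10585.
Within the partial block the first minute is 1800 frames and each further minute 1798, so 5 further minute boundaries passed. Total skipped labels = 18 × 31 + 2 × 5 = 568.
Non-drop label index = 568027 + 568 = 568595; at 30 labels/s that is 05:15:53:05, i.e. DF 05:15:53;05.

05:15:53;05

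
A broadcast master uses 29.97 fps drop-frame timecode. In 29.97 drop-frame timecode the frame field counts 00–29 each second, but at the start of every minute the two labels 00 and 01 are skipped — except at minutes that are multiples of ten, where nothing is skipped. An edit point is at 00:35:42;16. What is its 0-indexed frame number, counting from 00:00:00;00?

64212

As if non-drop at 30 labels/s: (0 × 3600 + 35 × 60 + 42) × 30 + 16 = 64276.
Minute boundaries passed: 35; those not divisible by 10: 35 − 3 = 32; dropped labels = 2 × 32 = 64.
Actual frame index = 64276 − 64 = 64212.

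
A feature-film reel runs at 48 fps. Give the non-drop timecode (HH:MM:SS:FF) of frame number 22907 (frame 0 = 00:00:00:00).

22907 ÷ 48 = 477 full seconds, remainder 11 frames.
477 s = 0 h 7 min 57 s.
Timecode: 00:07:57:11.

00:07:57:11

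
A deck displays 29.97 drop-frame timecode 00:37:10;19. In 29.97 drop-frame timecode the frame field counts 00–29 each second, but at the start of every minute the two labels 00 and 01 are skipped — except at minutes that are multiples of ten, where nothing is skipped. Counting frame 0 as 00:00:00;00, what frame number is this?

66851

Complete 10-minute blocks: 3, each 17982 frames → 53946.
Remaining 7 whole minutes in the current block: 1800 + 6 × 1798 = 12588 frames.
Within the current minute: 10 × 30 + 19 − 2 = 317 (labels ;00/;01 skipped at this minute). Total = 53946 + 12588 + 317 = 66851.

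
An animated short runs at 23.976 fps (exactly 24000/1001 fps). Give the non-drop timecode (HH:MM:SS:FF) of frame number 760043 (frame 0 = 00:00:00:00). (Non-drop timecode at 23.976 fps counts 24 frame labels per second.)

760043 ÷ 24 = 31668 full seconds, remainder 11 frames.
31668 s = 8 h 47 min 48 s.
Timecode: 08:47:48:11.

08:47:48:11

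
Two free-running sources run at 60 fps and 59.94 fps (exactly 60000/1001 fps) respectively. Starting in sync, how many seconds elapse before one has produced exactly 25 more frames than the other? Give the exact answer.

5005/12 seconds

The gap grows by |60000/1001 − 60| = 60/1001 frames per second.
Time for a 25-frame gap: 25 ÷ (60/1001) = 5005/12 s.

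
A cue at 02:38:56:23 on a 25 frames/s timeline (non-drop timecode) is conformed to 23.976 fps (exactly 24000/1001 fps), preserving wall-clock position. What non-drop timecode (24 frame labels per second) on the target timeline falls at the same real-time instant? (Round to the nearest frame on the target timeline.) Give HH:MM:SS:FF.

02:38:47:09

Source frame index: (2×3600 + 38×60 + 56) × 25 + 23 = 238423.
Real time: 238423 / (25) = 238423/25 s.
Target frame: (238423/25) × (24000/1001) = 228886080/1001 ≈ 228657.423 → 228657.
At 24 labels/s: frame 228657 → 02:38:47:09.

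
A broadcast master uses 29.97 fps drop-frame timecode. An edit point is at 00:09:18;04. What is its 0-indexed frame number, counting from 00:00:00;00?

Complete 10-minute blocks: 0, each 17982 frames → 0.
Remaining 9 whole minutes in the current block: 1800 + 8 × 1798 = 16184 frames.
Within the current minute: 18 × 30 + 4 − 2 = 542 (labels ;00/;01 skipped at this minute). Total = 0 + 16184 + 542 = 16726.

16726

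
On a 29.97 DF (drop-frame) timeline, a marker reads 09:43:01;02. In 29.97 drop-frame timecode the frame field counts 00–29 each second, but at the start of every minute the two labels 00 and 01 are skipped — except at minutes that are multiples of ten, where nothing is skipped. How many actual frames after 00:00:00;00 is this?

1048382

Complete 10-minute blocks: 58, each 17982 frames → 1042956.
Remaining 3 whole minutes in the current block: 1800 + 2 × 1798 = 5396 frames.
Within the current minute: 1 × 30 + 2 − 2 = 30 (labels ;00/;01 skipped at this minute). Total = 1042956 + 5396 + 30 = 1048382.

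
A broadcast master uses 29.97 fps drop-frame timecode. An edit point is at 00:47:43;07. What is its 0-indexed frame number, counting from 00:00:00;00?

85811

As if non-drop at 30 labels/s: (0 × 3600 + 47 × 60 + 43) × 30 + 7 = 85897.
Minute boundaries passed: 47; those not divisible by 10: 47 − 4 = 43; dropped labels = 2 × 43 = 86.
Actual frame index = 85897 − 86 = 85811.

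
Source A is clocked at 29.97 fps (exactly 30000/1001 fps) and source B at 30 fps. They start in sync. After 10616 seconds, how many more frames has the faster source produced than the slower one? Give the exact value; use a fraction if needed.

A emits 30000/1001 × 10616 = 318480000/1001 frames; B emits 30 × 10616 = 318480.
Difference = 318480/1001 frames (≈ 318.1618); B is ahead of A.

318480/1001 frames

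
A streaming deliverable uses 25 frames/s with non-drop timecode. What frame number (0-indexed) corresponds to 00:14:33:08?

Total seconds to the label: (0 × 3600 + 14 × 60 + 33) = 873.
Frame index = 873 × 25 + 8 = 21833.

frame 21833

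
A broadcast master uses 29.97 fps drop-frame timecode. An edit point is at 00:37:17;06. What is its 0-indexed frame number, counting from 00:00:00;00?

Complete 10-minute blocks: 3, each 17982 frames → 53946.
Remaining 7 whole minutes in the current block: 1800 + 6 × 1798 = 12588 frames.
Within the current minute: 17 × 30 + 6 − 2 = 514 (labels ;00/;01 skipped at this minute). Total = 53946 + 12588 + 514 = 67048.

67048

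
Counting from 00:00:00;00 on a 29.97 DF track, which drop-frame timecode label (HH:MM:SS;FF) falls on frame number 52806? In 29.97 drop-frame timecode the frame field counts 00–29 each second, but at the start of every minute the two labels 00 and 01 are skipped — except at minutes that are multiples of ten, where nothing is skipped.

Ten DF minutes hold 17982 frames, so frame 52806 lies in block 2 (frames 35964–53945) with 16842 frames into that block.
The block's first minute is 1800 frames and the rest 1798 each; 16842 frames reaches minute 9, so 2 × 18 + 9 × 2 = 54 labels have been skipped so far.
Adding those back, label number 52806 + 54 = 52860 at 30 labels/s is 1762 s + 0 f = 0 h 29 min 22 s frame 0, i.e. 00:29:22;00.

00:29:22;00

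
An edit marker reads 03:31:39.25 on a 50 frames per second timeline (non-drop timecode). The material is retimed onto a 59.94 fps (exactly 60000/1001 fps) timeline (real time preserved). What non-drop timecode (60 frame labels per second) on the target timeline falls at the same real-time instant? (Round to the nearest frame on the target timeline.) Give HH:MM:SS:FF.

Source frame index: (3×3600 + 31×60 + 39) × 50 + 25 = 634975.
Real time: 634975 / (50) = 25399/2 s.
Target frame: (25399/2) × (60000/1001) = 69270000/91 ≈ 761208.791 → 761209.
At 60 labels/s: frame 761209 → 03:31:26:49.

03:31:26:49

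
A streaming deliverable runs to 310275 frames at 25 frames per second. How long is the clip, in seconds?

Running time = 310275 / (25) = 12411 s.

12411 seconds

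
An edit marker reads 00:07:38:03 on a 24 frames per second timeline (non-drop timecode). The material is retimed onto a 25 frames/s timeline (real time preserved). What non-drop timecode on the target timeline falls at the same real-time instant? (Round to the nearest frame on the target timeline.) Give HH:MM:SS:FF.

Source frame index: (0×3600 + 7×60 + 38) × 24 + 3 = 10995.
Real time: 10995 / (24) = 3665/8 s.
Target frame: (3665/8) × (25) = 91625/8 ≈ 11453.125 → 11453.
At 25 labels/s: frame 11453 → 00:07:38:03.

00:07:38:03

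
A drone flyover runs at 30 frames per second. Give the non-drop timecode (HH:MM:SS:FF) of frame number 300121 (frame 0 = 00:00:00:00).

300121 ÷ 30 = 10004 full seconds, remainder 1 frame.
10004 s = 2 h 46 min 44 s.
Timecode: 02:46:44:01.

02:46:44:01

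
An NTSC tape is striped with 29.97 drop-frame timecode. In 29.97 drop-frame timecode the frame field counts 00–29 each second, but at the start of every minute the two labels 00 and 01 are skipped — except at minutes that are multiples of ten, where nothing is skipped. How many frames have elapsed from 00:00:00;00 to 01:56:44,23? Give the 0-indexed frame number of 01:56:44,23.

209933

As if non-drop at 30 labels/s: (1 × 3600 + 56 × 60 + 44) × 30 + 23 = 210143.
Minute boundaries passed: 116; those not divisible by 10: 116 − 11 = 105; dropped labels = 2 × 105 = 210.
Actual frame index = 210143 − 210 = 209933.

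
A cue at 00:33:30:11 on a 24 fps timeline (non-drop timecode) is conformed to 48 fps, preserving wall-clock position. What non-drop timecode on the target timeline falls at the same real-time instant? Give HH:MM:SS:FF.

00:33:30:22

Source frame index: (0×3600 + 33×60 + 30) × 24 + 11 = 48251.
Real time: 48251 / (24) = 48251/24 s.
Target frame: (48251/24) × (48) = 96502.
At 48 labels/s: frame 96502 → 00:33:30:22.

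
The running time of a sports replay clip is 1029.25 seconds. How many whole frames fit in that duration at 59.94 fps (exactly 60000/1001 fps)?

Frames = 1029.25 × 60000/1001 = 61755000/1001 ≈ 61693.3067.
Complete frames: 61693.

61693 frames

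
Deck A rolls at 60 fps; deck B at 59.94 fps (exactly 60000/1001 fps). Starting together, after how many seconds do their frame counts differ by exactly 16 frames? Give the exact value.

The gap grows by |60000/1001 − 60| = 60/1001 frames per second.
Time for a 16-frame gap: 16 ÷ (60/1001) = 4004/15 s.

4004/15 seconds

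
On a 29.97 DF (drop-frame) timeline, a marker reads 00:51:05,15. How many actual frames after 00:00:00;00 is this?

91873

As if non-drop at 30 labels/s: (0 × 3600 + 51 × 60 + 5) × 30 + 15 = 91965.
Minute boundaries passed: 51; those not divisible by 10: 51 − 5 = 46; dropped labels = 2 × 46 = 92.
Actual frame index = 91965 − 92 = 91873.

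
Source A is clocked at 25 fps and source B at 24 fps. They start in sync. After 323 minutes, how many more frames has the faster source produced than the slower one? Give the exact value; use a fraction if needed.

19380 frames

323 min = 19380 s.
A emits 25 × 19380 = 484500 frames; B emits 24 × 19380 = 465120.
Difference = 19380 frames; B is behind A.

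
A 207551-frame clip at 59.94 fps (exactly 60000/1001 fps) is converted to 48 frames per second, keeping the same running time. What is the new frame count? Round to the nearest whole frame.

166207 frames

Frames at target rate = 207551 × (48) / (60000/1001) = 207758551/1250 ≈ 166206.841.
Nearest whole frame: 166207.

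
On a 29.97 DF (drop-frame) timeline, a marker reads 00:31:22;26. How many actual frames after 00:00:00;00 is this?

Complete 10-minute blocks: 3, each 17982 frames → 53946.
Remaining 1 whole minute in the current block: 1800 + 0 × 1798 = 1800 frames.
Within the current minute: 22 × 30 + 26 − 2 = 684 (labels ;00/;01 skipped at this minute). Total = 53946 + 1800 + 684 = 56430.

56430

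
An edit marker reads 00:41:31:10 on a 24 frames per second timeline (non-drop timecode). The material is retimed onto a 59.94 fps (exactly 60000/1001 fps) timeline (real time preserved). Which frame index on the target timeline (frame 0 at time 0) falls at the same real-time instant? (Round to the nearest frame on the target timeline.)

Source frame index: (0×3600 + 41×60 + 31) × 24 + 10 = 59794.
Real time: 59794 / (24) = 29897/12 s.
Target frame: (29897/12) × (60000/1001) = 21355000/143 ≈ 149335.664 → 149336.

frame 149336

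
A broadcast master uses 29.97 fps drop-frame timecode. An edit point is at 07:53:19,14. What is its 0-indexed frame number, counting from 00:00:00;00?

851132

Complete 10-minute blocks: 47, each 17982 frames → 845154.
Remaining 3 whole minutes in the current block: 1800 + 2 × 1798 = 5396 frames.
Within the current minute: 19 × 30 + 14 − 2 = 582 (labels ;00/;01 skipped at this minute). Total = 845154 + 5396 + 582 = 851132.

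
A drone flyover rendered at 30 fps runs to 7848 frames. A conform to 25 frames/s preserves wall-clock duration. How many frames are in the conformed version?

Target frames = source frames × (target rate / source rate) = 7848 × (25)/(30) = 7848 × 5/6 = 6540.

6540 frames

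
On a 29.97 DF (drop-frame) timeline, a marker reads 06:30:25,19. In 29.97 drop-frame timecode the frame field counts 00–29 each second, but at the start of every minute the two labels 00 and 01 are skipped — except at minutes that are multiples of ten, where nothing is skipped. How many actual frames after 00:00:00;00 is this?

702067

As if non-drop at 30 labels/s: (6 × 3600 + 30 × 60 + 25) × 30 + 19 = 702769.
Minute boundaries passed: 390; those not divisible by 10: 390 − 39 = 351; dropped labels = 2 × 351 = 702.
Actual frame index = 702769 − 702 = 702067.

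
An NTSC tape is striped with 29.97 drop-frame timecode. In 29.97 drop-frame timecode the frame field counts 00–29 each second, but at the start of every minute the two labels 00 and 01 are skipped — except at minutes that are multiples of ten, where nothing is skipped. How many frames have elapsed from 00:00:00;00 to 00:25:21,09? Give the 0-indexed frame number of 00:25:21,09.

Complete 10-minute blocks: 2, each 17982 frames → 35964.
Remaining 5 whole minutes in the current block: 1800 + 4 × 1798 = 8992 frames.
Within the current minute: 21 × 30 + 9 − 2 = 637 (labels ;00/;01 skipped at this minute). Total = 35964 + 8992 + 637 = 45593.

45593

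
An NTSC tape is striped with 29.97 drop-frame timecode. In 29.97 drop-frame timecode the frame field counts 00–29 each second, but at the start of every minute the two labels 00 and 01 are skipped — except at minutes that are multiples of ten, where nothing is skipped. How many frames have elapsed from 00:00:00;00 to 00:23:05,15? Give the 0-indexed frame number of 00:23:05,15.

As if non-drop at 30 labels/s: (0 × 3600 + 23 × 60 + 5) × 30 + 15 = 41565.
Minute boundaries passed: 23; those not divisible by 10: 23 − 2 = 21; dropped labels = 2 × 21 = 42.
Actual frame index = 41565 − 42 = 41523.

41523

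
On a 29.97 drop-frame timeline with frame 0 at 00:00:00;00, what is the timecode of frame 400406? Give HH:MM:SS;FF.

03:42:40;06

Ten DF minutes hold 17982 frames, so frame 400406 lies in block 22 (frames 395604–413585) with 4802 frames into that block.
The block's first minute is 1800 frames and the rest 1798 each; 4802 frames reaches minute 2, so 22 × 18 + 2 × 2 = 400 labels have been skipped so far.
Adding those back, label number 400406 + 400 = 400806 at 30 labels/s is 13360 s + 6 f = 3 h 42 min 40 s frame 6, i.e. 03:42:40;06.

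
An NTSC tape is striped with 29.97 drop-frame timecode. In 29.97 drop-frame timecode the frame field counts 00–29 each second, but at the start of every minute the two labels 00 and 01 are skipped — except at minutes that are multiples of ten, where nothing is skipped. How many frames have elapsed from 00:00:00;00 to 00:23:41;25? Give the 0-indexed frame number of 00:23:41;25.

Complete 10-minute blocks: 2, each 17982 frames → 35964.
Remaining 3 whole minutes in the current block: 1800 + 2 × 1798 = 5396 frames.
Within the current minute: 41 × 30 + 25 − 2 = 1253 (labels ;00/;01 skipped at this minute). Total = 35964 + 5396 + 1253 = 42613.

42613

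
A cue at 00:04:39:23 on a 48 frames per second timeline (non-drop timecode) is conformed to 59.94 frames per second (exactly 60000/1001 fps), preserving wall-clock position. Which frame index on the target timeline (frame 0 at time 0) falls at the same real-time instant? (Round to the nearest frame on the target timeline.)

Source frame index: (0×3600 + 4×60 + 39) × 48 + 23 = 13415.
Real time: 13415 / (48) = 13415/48 s.
Target frame: (13415/48) × (60000/1001) = 16768750/1001 ≈ 16751.998 → 16752.

frame 16752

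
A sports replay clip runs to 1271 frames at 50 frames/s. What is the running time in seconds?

25.42 seconds

Running time = 1271 / (50) = 25.42 s.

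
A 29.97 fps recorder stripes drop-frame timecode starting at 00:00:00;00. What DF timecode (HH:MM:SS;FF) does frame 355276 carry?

Each 10-minute DF block holds 10 × 60 × 30 − 9 × 2 = 17982 frames. 355276 ÷ 17982 → 19 full blocks, remainder 13618.
Within the partial block the first minute is 1800 frames and each further minute 1798, so 7 further minute boundaries passed. Total skipped labels = 18 × 19 + 2 × 7 = 356.
Non-drop label index = 355276 + 356 = 355632; at 30 labels/s that is 03:17:34:12, i.e. DF 03:17:34;12.

03:17:34;12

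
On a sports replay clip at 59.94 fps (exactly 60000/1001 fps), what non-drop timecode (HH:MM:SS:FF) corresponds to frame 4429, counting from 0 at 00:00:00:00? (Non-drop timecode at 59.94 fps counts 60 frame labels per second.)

4429 ÷ 60 = 73 full seconds, remainder 49 frames.
73 s = 0 h 1 min 13 s.
Timecode: 00:01:13:49.

00:01:13:49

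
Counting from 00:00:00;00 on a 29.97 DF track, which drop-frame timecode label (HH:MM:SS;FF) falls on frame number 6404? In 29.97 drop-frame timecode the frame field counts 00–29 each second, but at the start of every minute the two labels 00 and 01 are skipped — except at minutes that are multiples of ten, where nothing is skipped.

Ten DF minutes hold 17982 frames, so frame 6404 lies in block 0 (frames 0–17981) with 6404 frames into that block.
The block's first minute is 1800 frames and the rest 1798 each; 6404 frames reaches minute 3, so 0 × 18 + 3 × 2 = 6 labels have been skipped so far.
Adding those back, label number 6404 + 6 = 6410 at 30 labels/s is 213 s + 20 f = 0 h 3 min 33 s frame 20, i.e. 00:03:33;20.

00:03:33;20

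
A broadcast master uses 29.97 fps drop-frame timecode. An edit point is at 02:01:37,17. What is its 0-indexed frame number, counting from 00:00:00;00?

218709

Complete 10-minute blocks: 12, each 17982 frames → 215784.
Remaining 1 whole minute in the current block: 1800 + 0 × 1798 = 1800 frames.
Within the current minute: 37 × 30 + 17 − 2 = 1125 (labels ;00/;01 skipped at this minute). Total = 215784 + 1800 + 1125 = 218709.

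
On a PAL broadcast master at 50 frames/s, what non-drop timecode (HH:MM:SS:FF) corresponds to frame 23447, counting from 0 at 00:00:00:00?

00:07:48:47

23447 ÷ 50 = 468 full seconds, remainder 47 frames.
468 s = 0 h 7 min 48 s.
Timecode: 00:07:48:47.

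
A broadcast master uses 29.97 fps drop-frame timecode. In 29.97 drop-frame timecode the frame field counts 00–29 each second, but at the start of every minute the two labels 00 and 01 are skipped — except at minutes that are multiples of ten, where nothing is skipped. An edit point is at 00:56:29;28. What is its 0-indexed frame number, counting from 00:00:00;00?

Complete 10-minute blocks: 5, each 17982 frames → 89910.
Remaining 6 whole minutes in the current block: 1800 + 5 × 1798 = 10790 frames.
Within the current minute: 29 × 30 + 28 − 2 = 896 (labels ;00/;01 skipped at this minute). Total = 89910 + 10790 + 896 = 101596.

101596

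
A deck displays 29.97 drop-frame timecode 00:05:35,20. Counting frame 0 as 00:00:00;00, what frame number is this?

As if non-drop at 30 labels/s: (0 × 3600 + 5 × 60 + 35) × 30 + 20 = 10070.
Minute boundaries passed: 5; those not divisible by 10: 5 − 0 = 5; dropped labels = 2 × 5 = 10.
Actual frame index = 10070 − 10 = 10060.

10060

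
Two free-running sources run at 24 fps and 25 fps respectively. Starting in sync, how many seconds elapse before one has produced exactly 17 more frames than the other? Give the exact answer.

17 seconds

The gap grows by |25 − 24| = 1 frame per second.
Time for a 17-frame gap: 17 ÷ (1) = 17 s.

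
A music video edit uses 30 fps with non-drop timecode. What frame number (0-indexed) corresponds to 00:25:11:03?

Total seconds to the label: (0 × 3600 + 25 × 60 + 11) = 1511.
Frame index = 1511 × 30 + 3 = 45333.

frame 45333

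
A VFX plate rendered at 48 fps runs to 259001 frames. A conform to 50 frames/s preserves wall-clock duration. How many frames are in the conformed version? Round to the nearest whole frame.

Frames at target rate = 259001 × (50) / (48) = 6475025/24 ≈ 269792.708.
Nearest whole frame: 269793.

269793 frames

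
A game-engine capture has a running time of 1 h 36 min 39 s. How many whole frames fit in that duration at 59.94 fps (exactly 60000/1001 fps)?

347592 frames

1 h 36 min 39 s = 5799 s.
Frames = 5799 × 60000/1001 = 347940000/1001 ≈ 347592.4076.
Complete frames: 347592.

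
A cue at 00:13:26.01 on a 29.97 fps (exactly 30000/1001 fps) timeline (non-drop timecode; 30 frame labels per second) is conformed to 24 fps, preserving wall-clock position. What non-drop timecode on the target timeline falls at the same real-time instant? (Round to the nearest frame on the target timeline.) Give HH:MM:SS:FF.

00:13:26:20

Source frame index: (0×3600 + 13×60 + 26) × 30 + 1 = 24181.
Real time: 24181 / (30000/1001) = 24205181/30000 s.
Target frame: (24205181/30000) × (24) = 24205181/1250 ≈ 19364.145 → 19364.
At 24 labels/s: frame 19364 → 00:13:26:20.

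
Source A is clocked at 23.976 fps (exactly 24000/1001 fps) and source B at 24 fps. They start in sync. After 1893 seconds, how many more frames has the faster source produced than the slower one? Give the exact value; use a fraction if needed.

45432/1001 frames

A emits 24000/1001 × 1893 = 45432000/1001 frames; B emits 24 × 1893 = 45432.
Difference = 45432/1001 frames (≈ 45.3866); B is ahead of A.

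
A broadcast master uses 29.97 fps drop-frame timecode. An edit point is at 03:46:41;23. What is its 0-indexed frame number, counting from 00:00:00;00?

Complete 10-minute blocks: 22, each 17982 frames → 395604.
Remaining 6 whole minutes in the current block: 1800 + 5 × 1798 = 10790 frames.
Within the current minute: 41 × 30 + 23 − 2 = 1251 (labels ;00/;01 skipped at this minute). Total = 395604 + 10790 + 1251 = 407645.

407645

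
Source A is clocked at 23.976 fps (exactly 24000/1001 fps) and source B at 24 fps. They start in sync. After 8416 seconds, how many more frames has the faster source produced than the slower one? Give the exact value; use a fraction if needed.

201984/1001 frames

A emits 24000/1001 × 8416 = 201984000/1001 frames; B emits 24 × 8416 = 201984.
Difference = 201984/1001 frames (≈ 201.7822); B is ahead of A.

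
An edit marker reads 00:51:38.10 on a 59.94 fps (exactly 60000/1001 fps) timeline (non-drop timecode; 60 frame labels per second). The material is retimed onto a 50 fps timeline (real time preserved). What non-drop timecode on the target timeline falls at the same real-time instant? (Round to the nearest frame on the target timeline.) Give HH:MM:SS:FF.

00:51:41:13

Source frame index: (0×3600 + 51×60 + 38) × 60 + 10 = 185890.
Real time: 185890 / (60000/1001) = 18607589/6000 s.
Target frame: (18607589/6000) × (50) = 18607589/120 ≈ 155063.242 → 155063.
At 50 labels/s: frame 155063 → 00:51:41:13.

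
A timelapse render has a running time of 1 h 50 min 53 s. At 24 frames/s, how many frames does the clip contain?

159672 frames

1 h 50 min 53 s = 6653 s.
Frames = 6653 × 24 = 159672.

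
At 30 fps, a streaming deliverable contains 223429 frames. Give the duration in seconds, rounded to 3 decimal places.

Running time = 223429 × 1/30 = 223429/30 s ≈ 7447.633 s.

7447.633 seconds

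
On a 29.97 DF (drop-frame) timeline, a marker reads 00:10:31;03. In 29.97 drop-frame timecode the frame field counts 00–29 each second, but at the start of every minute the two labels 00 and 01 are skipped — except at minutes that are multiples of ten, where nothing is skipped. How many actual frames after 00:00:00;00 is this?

18915

Complete 10-minute blocks: 1, each 17982 frames → 17982.
Remaining 0 whole minutes in the current block: 0 frames.
Within the current minute: 31 × 30 + 3 = 933. Total = 17982 + 0 + 933 = 18915.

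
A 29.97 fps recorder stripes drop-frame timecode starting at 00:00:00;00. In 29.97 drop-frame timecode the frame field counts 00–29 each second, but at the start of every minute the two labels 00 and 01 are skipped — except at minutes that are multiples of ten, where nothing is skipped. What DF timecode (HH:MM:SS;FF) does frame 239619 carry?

Ten DF minutes hold 17982 frames, so frame 239619 lies in block 13 (frames 233766–251747) with 5853 frames into that block.
The block's first minute is 1800 frames and the rest 1798 each; 5853 frames reaches minute 3, so 13 × 18 + 3 × 2 = 240 labels have been skipped so far.
Adding those back, label number 239619 + 240 = 239859 at 30 labels/s is 7995 s + 9 f = 2 h 13 min 15 s frame 9, i.e. 02:13:15;09.

02:13:15;09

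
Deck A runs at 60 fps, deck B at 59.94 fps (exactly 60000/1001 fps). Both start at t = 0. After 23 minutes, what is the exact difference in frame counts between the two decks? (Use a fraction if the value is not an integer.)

23 min = 1380 s.
A emits 60 × 1380 = 82800 frames; B emits 60000/1001 × 1380 = 82800000/1001.
Difference = 82800/1001 frames (≈ 82.7173); B is behind A.

82800/1001 frames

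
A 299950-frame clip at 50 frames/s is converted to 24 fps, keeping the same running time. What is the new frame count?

Target frames = source frames × (target rate / source rate) = 299950 × (24)/(50) = 299950 × 12/25 = 143976.

143976 frames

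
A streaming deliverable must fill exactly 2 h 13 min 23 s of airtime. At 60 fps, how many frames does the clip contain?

2 h 13 min 23 s = 8003 s.
Frames = 8003 × 60 = 480180.

480180 frames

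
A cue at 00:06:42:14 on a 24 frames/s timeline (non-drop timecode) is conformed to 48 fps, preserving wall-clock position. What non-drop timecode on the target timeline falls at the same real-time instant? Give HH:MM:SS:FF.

Source frame index: (0×3600 + 6×60 + 42) × 24 + 14 = 9662.
Real time: 9662 / (24) = 4831/12 s.
Target frame: (4831/12) × (48) = 19324.
At 48 labels/s: frame 19324 → 00:06:42:28.

00:06:42:28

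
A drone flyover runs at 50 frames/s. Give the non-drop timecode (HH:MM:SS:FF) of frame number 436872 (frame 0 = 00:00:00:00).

436872 ÷ 50 = 8737 full seconds, remainder 22 frames.
8737 s = 2 h 25 min 37 s.
Timecode: 02:25:37:22.

02:25:37:22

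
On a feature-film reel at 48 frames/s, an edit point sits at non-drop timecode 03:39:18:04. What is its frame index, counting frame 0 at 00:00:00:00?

631588

Total seconds to the label: (3 × 3600 + 39 × 60 + 18) = 13158.
Frame index = 13158 × 48 + 4 = 631588.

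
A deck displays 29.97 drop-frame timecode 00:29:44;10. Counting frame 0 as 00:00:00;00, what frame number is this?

As if non-drop at 30 labels/s: (0 × 3600 + 29 × 60 + 44) × 30 + 10 = 53530.
Minute boundaries passed: 29; those not divisible by 10: 29 − 2 = 27; dropped labels = 2 × 27 = 54.
Actual frame index = 53530 − 54 = 53476.

53476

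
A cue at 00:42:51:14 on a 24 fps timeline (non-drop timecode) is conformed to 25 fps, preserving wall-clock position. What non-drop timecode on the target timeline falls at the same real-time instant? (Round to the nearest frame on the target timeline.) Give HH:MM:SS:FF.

00:42:51:15

Source frame index: (0×3600 + 42×60 + 51) × 24 + 14 = 61718.
Real time: 61718 / (24) = 30859/12 s.
Target frame: (30859/12) × (25) = 771475/12 ≈ 64289.583 → 64290.
At 25 labels/s: frame 64290 → 00:42:51:15.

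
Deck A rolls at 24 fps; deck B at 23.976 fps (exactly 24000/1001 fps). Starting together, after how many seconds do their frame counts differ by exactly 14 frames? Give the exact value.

The gap grows by |24000/1001 − 24| = 24/1001 frames per second.
Time for a 14-frame gap: 14 ÷ (24/1001) = 7007/12 s.

7007/12 seconds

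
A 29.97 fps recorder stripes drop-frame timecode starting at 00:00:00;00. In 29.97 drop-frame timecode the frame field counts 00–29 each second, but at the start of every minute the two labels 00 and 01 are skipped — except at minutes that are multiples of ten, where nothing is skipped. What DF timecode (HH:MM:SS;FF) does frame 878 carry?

Ten DF minutes hold 17982 frames, so frame 878 lies in block 0 (frames 0–17981) with 878 frames into that block.
The block's first minute is 1800 frames and the rest 1798 each; 878 frames reaches minute 0, so 0 × 18 + 0 × 2 = 0 labels have been skipped so far.
Adding those back, label number 878 + 0 = 878 at 30 labels/s is 29 s + 8 f = 0 h 0 min 29 s frame 8, i.e. 00:00:29;08.

00:00:29;08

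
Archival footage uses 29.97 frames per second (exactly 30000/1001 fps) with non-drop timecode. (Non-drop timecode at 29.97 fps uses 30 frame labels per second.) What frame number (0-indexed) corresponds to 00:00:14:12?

Total seconds to the label: (0 × 3600 + 0 × 60 + 14) = 14.
Frame index = 14 × 30 + 12 = 432.

432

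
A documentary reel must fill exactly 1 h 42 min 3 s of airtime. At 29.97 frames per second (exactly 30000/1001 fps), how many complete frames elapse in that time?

1 h 42 min 3 s = 6123 s.
Frames = 6123 × 30000/1001 = 14130000/77 ≈ 183506.4935.
Complete frames: 183506.

183506 frames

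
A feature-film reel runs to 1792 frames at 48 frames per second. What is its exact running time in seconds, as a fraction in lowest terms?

112/3 seconds

Running time = 1792 ÷ (48) = 1792 × 1/48 = 112/3 s.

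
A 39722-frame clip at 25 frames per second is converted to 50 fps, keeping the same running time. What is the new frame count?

79444 frames

Target frames = source frames × (target rate / source rate) = 39722 × (50)/(25) = 39722 × 2 = 79444.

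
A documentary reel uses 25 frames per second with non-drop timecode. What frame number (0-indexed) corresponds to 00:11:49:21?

17746

Total seconds to the label: (0 × 3600 + 11 × 60 + 49) = 709.
Frame index = 709 × 25 + 21 = 17746.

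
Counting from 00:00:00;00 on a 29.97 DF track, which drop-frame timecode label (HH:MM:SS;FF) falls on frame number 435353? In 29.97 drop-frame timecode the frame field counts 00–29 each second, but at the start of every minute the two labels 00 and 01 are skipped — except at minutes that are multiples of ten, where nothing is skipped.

04:02:06;09

Each 10-minute DF block holds 10 × 60 × 30 − 9 × 2 = 17982 frames. 435353 ÷ 17982 → 24 full blocks, remainder 3785.
Within the partial block the first minute is 1800 frames and each further minute 1798, so 2 further minute boundaries passed. Total skipped labels = 18 × 24 + 2 × 2 = 436.
Non-drop label index = 435353 + 436 = 435789; at 30 labels/s that is 04:02:06:09, i.e. DF 04:02:06;09.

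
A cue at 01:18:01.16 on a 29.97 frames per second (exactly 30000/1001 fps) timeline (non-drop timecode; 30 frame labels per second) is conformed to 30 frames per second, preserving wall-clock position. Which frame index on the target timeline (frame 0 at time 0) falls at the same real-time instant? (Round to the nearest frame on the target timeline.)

frame 140586

Source frame index: (1×3600 + 18×60 + 1) × 30 + 16 = 140446.
Real time: 140446 / (30000/1001) = 70293223/15000 s.
Target frame: (70293223/15000) × (30) = 70293223/500 ≈ 140586.446 → 140586.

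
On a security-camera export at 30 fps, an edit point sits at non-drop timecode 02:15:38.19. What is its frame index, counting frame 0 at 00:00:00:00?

Total seconds to the label: (2 × 3600 + 15 × 60 + 38) = 8138.
Frame index = 8138 × 30 + 19 = 244159.

frame 244159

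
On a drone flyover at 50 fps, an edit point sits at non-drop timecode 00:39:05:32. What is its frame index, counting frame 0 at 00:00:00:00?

Total seconds to the label: (0 × 3600 + 39 × 60 + 5) = 2345.
Frame index = 2345 × 50 + 32 = 117282.

frame 117282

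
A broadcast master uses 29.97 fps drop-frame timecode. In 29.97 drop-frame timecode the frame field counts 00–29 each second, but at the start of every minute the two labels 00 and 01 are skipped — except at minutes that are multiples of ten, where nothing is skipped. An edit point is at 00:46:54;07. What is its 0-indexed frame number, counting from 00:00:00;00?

84343

Complete 10-minute blocks: 4, each 17982 frames → 71928.
Remaining 6 whole minutes in the current block: 1800 + 5 × 1798 = 10790 frames.
Within the current minute: 54 × 30 + 7 − 2 = 1625 (labels ;00/;01 skipped at this minute). Total = 71928 + 10790 + 1625 = 84343.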